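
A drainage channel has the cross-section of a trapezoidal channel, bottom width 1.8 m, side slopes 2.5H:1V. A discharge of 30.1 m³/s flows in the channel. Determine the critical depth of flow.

At critical depth, Q² T / (g A³) = 1, i.e. A³/T = Q²/g = 30.1²/9.81 = 92.36.
At y = 1.34 m: A³/T = 38.66 — too small.
At y = 1.65 m: A³/T = 92.97 — matches.

y_c = 1.65 m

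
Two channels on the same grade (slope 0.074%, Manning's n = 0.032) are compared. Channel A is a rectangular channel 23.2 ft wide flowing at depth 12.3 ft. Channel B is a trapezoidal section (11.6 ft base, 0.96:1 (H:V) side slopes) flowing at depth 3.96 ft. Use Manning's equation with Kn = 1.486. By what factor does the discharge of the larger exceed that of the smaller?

7.94

Channel A: Flow area A = b·y = 23.2 × 12.3 = 285.4 ft². Wetted perimeter P = b + 2y = 23.2 + 2×12.3 = 47.8 ft. Hydraulic radius R = A/P = 285.4/47.8 = 5.97 ft. Q_A = (1.486/0.032)·285.4·5.97^(2/3)·√0.00074 = 1186 ft³/s.
Channel B: With bottom width b = 11.6 ft and side slope z = 0.96: A = (b + zy)y = (11.6 + 0.96×3.96)×3.96 = 60.99 ft²; P = b + 2y√(1+z²) = 11.6 + 2×3.96×1.386 = 22.58 ft. Hydraulic radius R = A/P = 60.99/22.58 = 2.701 ft. Q_B = (1.486/0.032)·60.99·2.701^(2/3)·√0.00074 = 149.4 ft³/s.
The larger discharge is 1186 ft³/s and the smaller is 149.4 ft³/s; the ratio is 7.94.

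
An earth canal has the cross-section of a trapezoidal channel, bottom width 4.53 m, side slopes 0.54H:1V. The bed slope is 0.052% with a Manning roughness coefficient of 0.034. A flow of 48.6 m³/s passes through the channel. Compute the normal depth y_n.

y_n = 5.42 m

Manning's equation rearranged: A R^(2/3) = nQ / (1·√S) = 0.034 × 48.6 / (√0.00052) = 72.46.
At y = 4.17 m: A R^(2/3) = 45.17 — low.
At y = 5.42 m: A R^(2/3) = 72.42 — ≈ 72.46.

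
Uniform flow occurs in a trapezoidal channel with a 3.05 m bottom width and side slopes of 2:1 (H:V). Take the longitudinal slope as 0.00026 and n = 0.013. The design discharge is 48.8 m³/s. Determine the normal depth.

Manning's equation rearranged: A R^(2/3) = nQ / (1·√S) = 0.013 × 48.8 / (√0.00026) = 39.34.
Trying y = 3.4 m: A R^(2/3) = 50.19 — high.
Trying y = 2.58 m: A R^(2/3) = 27.16 — low.
Trying y = 3.05 m: A R^(2/3) = 39.32 — ≈ 39.34.

y_n = 3.05 m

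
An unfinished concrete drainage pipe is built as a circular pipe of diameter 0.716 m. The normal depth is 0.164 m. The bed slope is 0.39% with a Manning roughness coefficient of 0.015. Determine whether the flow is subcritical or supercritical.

For a circular section of diameter D = 0.716 m at depth y = 0.164 m, the central angle is θ = 2 arccos(1 − 2y/D) = 1.996 rad. Then A = (D²/8)(θ − sin θ) = 0.06955 m² and P = Dθ/2 = 0.7146 m.
Hydraulic radius R = A/P = 0.06955/0.7146 = 0.09732 m.
V = (1/n) R^(2/3) √S = (1/0.015) × 0.09732^(2/3) × √0.0039 = 0.8809 m/s. Hydraulic depth D_h = A/T = 0.06955/0.6018 = 0.1156 m.
Froude number Fr = V/√(g·D_h) = 0.8809/√(9.81×0.1156) = 0.827, which is less than 1, so the flow is subcritical.

subcritical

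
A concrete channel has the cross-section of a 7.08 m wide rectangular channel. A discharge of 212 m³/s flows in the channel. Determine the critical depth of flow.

For a rectangular channel, critical depth y_c = (q²/g)^(1/3) where q = Q/b = 212/7.08 = 29.94 m²/s.
So y_c = (29.94²/9.81)^(1/3) = 4.5 m.

y_c = 4.5 m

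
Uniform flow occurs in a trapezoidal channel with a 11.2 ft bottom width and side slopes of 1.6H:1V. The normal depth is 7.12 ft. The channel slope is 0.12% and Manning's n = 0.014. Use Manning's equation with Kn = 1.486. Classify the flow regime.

subcritical

With bottom width b = 11.2 ft and side slope z = 1.6: A = (b + zy)y = (11.2 + 1.6×7.12)×7.12 = 160.9 ft²; P = b + 2y√(1+z²) = 11.2 + 2×7.12×1.887 = 38.07 ft.
Hydraulic radius R = A/P = 160.9/38.07 = 4.225 ft.
V = (1.486/n) R^(2/3) √S = (1.486/0.014) × 4.225^(2/3) × √0.0012 = 9.61 ft/s. Hydraulic depth D_h = A/T = 160.9/33.98 = 4.733 ft.
Froude number Fr = V/√(g·D_h) = 9.61/√(32.2×4.733) = 0.778, which is less than 1, so the flow is subcritical.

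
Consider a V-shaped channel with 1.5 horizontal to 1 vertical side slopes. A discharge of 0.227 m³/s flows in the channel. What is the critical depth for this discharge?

At critical depth, Q² T / (g A³) = 1, i.e. A³/T = Q²/g = 0.227²/9.81 = 0.005253.
Try y = 0.282 m: A³/T = 0.002006 — short.
Try y = 0.376 m: A³/T = 0.008455 — over.
Try y = 0.342 m: A³/T = 0.005264 — matches.

y_c = 0.342 m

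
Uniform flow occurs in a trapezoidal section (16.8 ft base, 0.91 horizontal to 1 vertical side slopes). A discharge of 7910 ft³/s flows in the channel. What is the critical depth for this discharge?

At critical depth, Q² T / (g A³) = 1, i.e. A³/T = Q²/g = 7910²/32.2 = 1943000.
At y = 18.6 ft: A³/T = 4873000 — high.
At y = 14.6 ft: A³/T = 1954000 — close enough.

y_c = 14.6 ft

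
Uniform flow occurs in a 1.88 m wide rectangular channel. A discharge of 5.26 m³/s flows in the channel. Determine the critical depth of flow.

y_c = 0.928 m

For a rectangular channel, critical depth y_c = (q²/g)^(1/3) where q = Q/b = 5.26/1.88 = 2.798 m²/s.
So y_c = (2.798²/9.81)^(1/3) = 0.928 m.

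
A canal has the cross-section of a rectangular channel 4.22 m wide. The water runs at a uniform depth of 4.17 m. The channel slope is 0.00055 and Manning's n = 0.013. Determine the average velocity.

Flow area A = b·y = 4.22 × 4.17 = 17.6 m². Wetted perimeter P = b + 2y = 4.22 + 2×4.17 = 12.56 m.
Hydraulic radius R = A/P = 17.6/12.56 = 1.401 m.
From Manning's equation, V = (1/n) R^(2/3) S^(1/2) = (1/0.013) × 1.401^(2/3) × 0.00055^(1/2) = 2.26 m/s.

V = 2.26 m/s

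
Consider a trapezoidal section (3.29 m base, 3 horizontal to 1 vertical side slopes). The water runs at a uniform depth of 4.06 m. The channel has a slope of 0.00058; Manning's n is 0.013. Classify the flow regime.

subcritical

With bottom width b = 3.29 m and side slope z = 3: A = (b + zy)y = (3.29 + 3×4.06)×4.06 = 62.81 m²; P = b + 2y√(1+z²) = 3.29 + 2×4.06×3.162 = 28.97 m.
Hydraulic radius R = A/P = 62.81/28.97 = 2.168 m.
V = (1/n) R^(2/3) √S = (1/0.013) × 2.168^(2/3) × √0.00058 = 3.103 m/s. Hydraulic depth D_h = A/T = 62.81/27.65 = 2.272 m.
Froude number Fr = V/√(g·D_h) = 3.103/√(9.81×2.272) = 0.657, which is less than 1, so the flow is subcritical.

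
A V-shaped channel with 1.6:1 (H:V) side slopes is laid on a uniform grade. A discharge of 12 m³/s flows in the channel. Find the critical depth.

y_c = 1.63 m

At critical depth, Q² T / (g A³) = 1, i.e. A³/T = Q²/g = 12²/9.81 = 14.68.
At y = 2.05 m: A³/T = 46.34 — high.
At y = 1.42 m: A³/T = 7.39 — low.
At y = 1.63 m: A³/T = 14.73 — close enough.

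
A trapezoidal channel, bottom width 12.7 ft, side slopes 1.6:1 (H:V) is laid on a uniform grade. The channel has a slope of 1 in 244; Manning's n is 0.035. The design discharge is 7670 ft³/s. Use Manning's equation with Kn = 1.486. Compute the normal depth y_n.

y_n = 16.8 ft

Manning's equation rearranged: A R^(2/3) = nQ / (1.486·√S) = 0.035 × 7670 / (1.486 × √0.004098) = 2822.
Trying y = 19.4 ft: A R^(2/3) = 3906 — too large.
Trying y = 13.1 ft: A R^(2/3) = 1628 — too small.
Trying y = 16.8 ft: A R^(2/3) = 2821 — ≈ 2822.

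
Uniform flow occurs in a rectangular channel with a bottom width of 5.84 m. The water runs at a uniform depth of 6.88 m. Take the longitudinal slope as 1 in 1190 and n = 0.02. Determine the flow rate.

Q = 94 m³/s

Flow area A = b·y = 5.84 × 6.88 = 40.18 m². Wetted perimeter P = b + 2y = 5.84 + 2×6.88 = 19.6 m.
Hydraulic radius R = A/P = 40.18/19.6 = 2.05 m.
Manning's equation: Q = (1/n) A R^(2/3) S^(1/2) = (1/0.02) × 40.18 × 2.05^(2/3) × 0.0008403^(1/2) = 94 m³/s.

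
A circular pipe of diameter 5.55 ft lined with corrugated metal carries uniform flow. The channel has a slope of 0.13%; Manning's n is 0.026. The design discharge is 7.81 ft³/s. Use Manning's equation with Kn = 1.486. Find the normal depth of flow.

y_n = 1.33 ft

Manning's equation rearranged: A R^(2/3) = nQ / (1.486·√S) = 0.026 × 7.81 / (1.486 × √0.0013) = 3.79.
At y = 1.13 ft: A R^(2/3) = 2.732 — low.
At y = 1.33 ft: A R^(2/3) = 3.79 — matches.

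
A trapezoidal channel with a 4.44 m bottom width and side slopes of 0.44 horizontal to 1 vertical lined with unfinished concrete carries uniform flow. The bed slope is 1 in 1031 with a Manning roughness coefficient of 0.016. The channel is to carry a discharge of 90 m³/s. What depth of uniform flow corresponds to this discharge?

y_n = 4.5 m

Manning's equation rearranged: A R^(2/3) = nQ / (1·√S) = 0.016 × 90 / (√0.0009699) = 46.24.
Trying y = 3.55 m: A R^(2/3) = 30.91 — short.
Trying y = 4.5 m: A R^(2/3) = 46.23 — close enough.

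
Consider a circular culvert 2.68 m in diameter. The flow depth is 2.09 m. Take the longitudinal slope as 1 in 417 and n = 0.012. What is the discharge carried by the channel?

Q = 16.8 m³/s

For a circular section of diameter D = 2.68 m at depth y = 2.09 m, the central angle is θ = 2 arccos(1 − 2y/D) = 4.33 rad. Then A = (D²/8)(θ − sin θ) = 4.72 m² and P = Dθ/2 = 5.802 m.
Hydraulic radius R = A/P = 4.72/5.802 = 0.8136 m.
Manning's equation: Q = (1/n) A R^(2/3) S^(1/2) = (1/0.012) × 4.72 × 0.8136^(2/3) × 0.002398^(1/2) = 16.8 m³/s.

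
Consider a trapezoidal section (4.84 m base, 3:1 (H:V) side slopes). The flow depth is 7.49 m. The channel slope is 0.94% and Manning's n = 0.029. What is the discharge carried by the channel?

Q = 1700 m³/s

With bottom width b = 4.84 m and side slope z = 3: A = (b + zy)y = (4.84 + 3×7.49)×7.49 = 204.6 m²; P = b + 2y√(1+z²) = 4.84 + 2×7.49×3.162 = 52.21 m.
Hydraulic radius R = A/P = 204.6/52.21 = 3.918 m.
Manning's equation: Q = (1/n) A R^(2/3) S^(1/2) = (1/0.029) × 204.6 × 3.918^(2/3) × 0.0094^(1/2) = 1700 m³/s.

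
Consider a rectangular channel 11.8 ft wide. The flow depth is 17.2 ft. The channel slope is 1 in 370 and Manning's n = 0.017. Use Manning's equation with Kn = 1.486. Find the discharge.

Q = 2470 ft³/s

Flow area A = b·y = 11.8 × 17.2 = 203 ft². Wetted perimeter P = b + 2y = 11.8 + 2×17.2 = 46.2 ft.
Hydraulic radius R = A/P = 203/46.2 = 4.393 ft.
Manning's equation: Q = (1.486/n) A R^(2/3) S^(1/2) = (1.486/0.017) × 203 × 4.393^(2/3) × 0.002703^(1/2) = 2470 ft³/s.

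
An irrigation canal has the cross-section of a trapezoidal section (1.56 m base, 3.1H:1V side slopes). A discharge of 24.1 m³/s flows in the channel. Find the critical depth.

y_c = 1.42 m

At critical depth, Q² T / (g A³) = 1, i.e. A³/T = Q²/g = 24.1²/9.81 = 59.21.
At y = 1.03 m: A³/T = 14.77 — short.
At y = 1.55 m: A³/T = 85.97 — over.
At y = 1.42 m: A³/T = 58.55 — close enough.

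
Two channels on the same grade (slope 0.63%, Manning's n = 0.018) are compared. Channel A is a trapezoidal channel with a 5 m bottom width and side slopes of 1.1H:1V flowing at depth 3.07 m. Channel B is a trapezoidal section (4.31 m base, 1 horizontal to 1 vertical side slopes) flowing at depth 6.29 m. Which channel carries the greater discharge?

channel B

Channel A: With bottom width b = 5 m and side slope z = 1.1: A = (b + zy)y = (5 + 1.1×3.07)×3.07 = 25.72 m²; P = b + 2y√(1+z²) = 5 + 2×3.07×1.487 = 14.13 m. Hydraulic radius R = A/P = 25.72/14.13 = 1.82 m. Q_A = (1/0.018)·25.72·1.82^(2/3)·√0.0063 = 169.1 m³/s.
Channel B: With bottom width b = 4.31 m and side slope z = 1: A = (b + zy)y = (4.31 + 1×6.29)×6.29 = 66.67 m²; P = b + 2y√(1+z²) = 4.31 + 2×6.29×1.414 = 22.1 m. Hydraulic radius R = A/P = 66.67/22.1 = 3.017 m. Q_B = (1/0.018)·66.67·3.017^(2/3)·√0.0063 = 613.8 m³/s.
Q_A = 169.1 m³/s vs Q_B = 613.8 m³/s, so channel B carries more.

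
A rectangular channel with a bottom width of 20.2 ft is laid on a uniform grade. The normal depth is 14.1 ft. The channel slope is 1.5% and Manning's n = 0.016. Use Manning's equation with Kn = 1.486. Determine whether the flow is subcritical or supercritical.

supercritical

Flow area A = b·y = 20.2 × 14.1 = 284.8 ft². Wetted perimeter P = b + 2y = 20.2 + 2×14.1 = 48.4 ft.
Hydraulic radius R = A/P = 284.8/48.4 = 5.885 ft.
V = (1.486/n) R^(2/3) √S = (1.486/0.016) × 5.885^(2/3) × √0.015 = 37.08 ft/s. Hydraulic depth D_h = A/T = 284.8/20.2 = 14.1 ft.
Froude number Fr = V/√(g·D_h) = 37.08/√(32.2×14.1) = 1.74, which is greater than 1, so the flow is supercritical.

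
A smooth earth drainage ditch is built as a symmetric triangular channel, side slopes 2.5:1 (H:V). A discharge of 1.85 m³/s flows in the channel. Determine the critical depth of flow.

y_c = 0.645 m

At critical depth, Q² T / (g A³) = 1, i.e. A³/T = Q²/g = 1.85²/9.81 = 0.3489.
Try y = 0.806 m: A³/T = 1.063 — high.
Try y = 0.448 m: A³/T = 0.05639 — low.
Try y = 0.645 m: A³/T = 0.3489 — close enough.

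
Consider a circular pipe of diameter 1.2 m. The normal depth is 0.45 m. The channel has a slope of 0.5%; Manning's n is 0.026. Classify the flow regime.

For a circular section of diameter D = 1.2 m at depth y = 0.45 m, the central angle is θ = 2 arccos(1 − 2y/D) = 2.636 rad. Then A = (D²/8)(θ − sin θ) = 0.3874 m² and P = Dθ/2 = 1.582 m.
Hydraulic radius R = A/P = 0.3874/1.582 = 0.2449 m.
V = (1/n) R^(2/3) √S = (1/0.026) × 0.2449^(2/3) × √0.005 = 1.065 m/s. Hydraulic depth D_h = A/T = 0.3874/1.162 = 0.3334 m.
Froude number Fr = V/√(g·D_h) = 1.065/√(9.81×0.3334) = 0.589, which is less than 1, so the flow is subcritical.

subcritical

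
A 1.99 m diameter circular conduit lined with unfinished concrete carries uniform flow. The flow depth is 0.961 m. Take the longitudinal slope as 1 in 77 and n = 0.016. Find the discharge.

Q = 6.55 m³/s

For a circular section of diameter D = 1.99 m at depth y = 0.961 m, the central angle is θ = 2 arccos(1 − 2y/D) = 3.073 rad. Then A = (D²/8)(θ − sin θ) = 1.487 m² and P = Dθ/2 = 3.058 m.
Hydraulic radius R = A/P = 1.487/3.058 = 0.4864 m.
Manning's equation: Q = (1/n) A R^(2/3) S^(1/2) = (1/0.016) × 1.487 × 0.4864^(2/3) × 0.01299^(1/2) = 6.55 m³/s.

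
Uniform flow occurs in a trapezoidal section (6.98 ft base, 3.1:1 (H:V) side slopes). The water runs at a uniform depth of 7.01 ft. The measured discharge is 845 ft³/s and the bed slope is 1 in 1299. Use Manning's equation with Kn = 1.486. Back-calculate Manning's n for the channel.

n = 0.024

With bottom width b = 6.98 ft and side slope z = 3.1: A = (b + zy)y = (6.98 + 3.1×7.01)×7.01 = 201.3 ft²; P = b + 2y√(1+z²) = 6.98 + 2×7.01×3.257 = 52.65 ft.
Hydraulic radius R = A/P = 201.3/52.65 = 3.823 ft.
Rearranging Manning's equation: n = (1.486/Q) A R^(2/3) S^(1/2) = (1.486/845) × 201.3 × 3.823^(2/3) × √0.0007698 = 0.024.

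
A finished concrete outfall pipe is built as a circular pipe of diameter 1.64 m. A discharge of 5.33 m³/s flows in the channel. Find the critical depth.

At critical depth, Q² T / (g A³) = 1, i.e. A³/T = Q²/g = 5.33²/9.81 = 2.896.
Trying y = 1.49 m: A³/T = 8.665 — high.
Trying y = 1 m: A³/T = 1.534 — low.
Trying y = 1.18 m: A³/T = 2.923 — ≈ 2.896.

y_c = 1.18 m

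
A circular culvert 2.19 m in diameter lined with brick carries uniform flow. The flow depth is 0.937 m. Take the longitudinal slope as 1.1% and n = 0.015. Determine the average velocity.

For a circular section of diameter D = 2.19 m at depth y = 0.937 m, the central angle is θ = 2 arccos(1 − 2y/D) = 2.852 rad. Then A = (D²/8)(θ − sin θ) = 1.539 m² and P = Dθ/2 = 3.123 m.
Hydraulic radius R = A/P = 1.539/3.123 = 0.4927 m.
From Manning's equation, V = (1/n) R^(2/3) S^(1/2) = (1/0.015) × 0.4927^(2/3) × 0.011^(1/2) = 4.36 m/s.

V = 4.36 m/s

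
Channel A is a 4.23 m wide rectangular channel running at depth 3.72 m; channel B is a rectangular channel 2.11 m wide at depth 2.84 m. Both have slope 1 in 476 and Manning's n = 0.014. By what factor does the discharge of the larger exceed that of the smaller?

3.82

Channel A: Flow area A = b·y = 4.23 × 3.72 = 15.74 m². Wetted perimeter P = b + 2y = 4.23 + 2×3.72 = 11.67 m. Hydraulic radius R = A/P = 15.74/11.67 = 1.348 m. Q_A = (1/0.014)·15.74·1.348^(2/3)·√0.002101 = 62.88 m³/s.
Channel B: Flow area A = b·y = 2.11 × 2.84 = 5.992 m². Wetted perimeter P = b + 2y = 2.11 + 2×2.84 = 7.79 m. Hydraulic radius R = A/P = 5.992/7.79 = 0.7692 m. Q_B = (1/0.014)·5.992·0.7692^(2/3)·√0.002101 = 16.47 m³/s.
The larger discharge is 62.88 m³/s and the smaller is 16.47 m³/s; the ratio is 3.82.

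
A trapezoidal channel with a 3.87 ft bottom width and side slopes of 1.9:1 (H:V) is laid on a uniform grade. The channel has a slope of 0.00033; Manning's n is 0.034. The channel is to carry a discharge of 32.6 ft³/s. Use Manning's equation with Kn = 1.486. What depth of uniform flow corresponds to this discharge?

y_n = 3 ft

Manning's equation rearranged: A R^(2/3) = nQ / (1.486·√S) = 0.034 × 32.6 / (1.486 × √0.00033) = 41.06.
Trying y = 3.44 ft: A R^(2/3) = 55.3 — too large.
Trying y = 2.26 ft: A R^(2/3) = 22.64 — too small.
Trying y = 3 ft: A R^(2/3) = 41.12 — matches.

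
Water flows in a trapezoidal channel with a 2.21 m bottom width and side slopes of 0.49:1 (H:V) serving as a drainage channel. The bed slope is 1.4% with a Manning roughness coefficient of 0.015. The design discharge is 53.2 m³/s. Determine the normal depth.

y_n = 2.1 m

Manning's equation rearranged: A R^(2/3) = nQ / (1·√S) = 0.015 × 53.2 / (√0.014) = 6.744.
At y = 2.38 m: A R^(2/3) = 8.405 — too large.
At y = 2.1 m: A R^(2/3) = 6.746 — close enough.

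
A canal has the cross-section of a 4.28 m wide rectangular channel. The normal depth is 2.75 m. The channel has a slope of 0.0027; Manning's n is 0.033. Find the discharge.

Q = 21 m³/s

Flow area A = b·y = 4.28 × 2.75 = 11.77 m². Wetted perimeter P = b + 2y = 4.28 + 2×2.75 = 9.78 m.
Hydraulic radius R = A/P = 11.77/9.78 = 1.203 m.
Manning's equation: Q = (1/n) A R^(2/3) S^(1/2) = (1/0.033) × 11.77 × 1.203^(2/3) × 0.0027^(1/2) = 21 m³/s.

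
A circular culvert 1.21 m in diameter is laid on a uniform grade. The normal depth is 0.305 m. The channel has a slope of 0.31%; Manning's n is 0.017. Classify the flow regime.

subcritical

For a circular section of diameter D = 1.21 m at depth y = 0.305 m, the central angle is θ = 2 arccos(1 − 2y/D) = 2.104 rad. Then A = (D²/8)(θ − sin θ) = 0.2274 m² and P = Dθ/2 = 1.273 m.
Hydraulic radius R = A/P = 0.2274/1.273 = 0.1787 m.
V = (1/n) R^(2/3) √S = (1/0.017) × 0.1787^(2/3) × √0.0031 = 1.039 m/s. Hydraulic depth D_h = A/T = 0.2274/1.051 = 0.2164 m.
Froude number Fr = V/√(g·D_h) = 1.039/√(9.81×0.2164) = 0.713, which is less than 1, so the flow is subcritical.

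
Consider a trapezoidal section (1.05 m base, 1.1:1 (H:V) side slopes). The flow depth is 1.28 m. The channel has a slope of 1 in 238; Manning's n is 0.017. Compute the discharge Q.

With bottom width b = 1.05 m and side slope z = 1.1: A = (b + zy)y = (1.05 + 1.1×1.28)×1.28 = 3.146 m²; P = b + 2y√(1+z²) = 1.05 + 2×1.28×1.487 = 4.856 m.
Hydraulic radius R = A/P = 3.146/4.856 = 0.6479 m.
Manning's equation: Q = (1/n) A R^(2/3) S^(1/2) = (1/0.017) × 3.146 × 0.6479^(2/3) × 0.004202^(1/2) = 8.98 m³/s.

Q = 8.98 m³/s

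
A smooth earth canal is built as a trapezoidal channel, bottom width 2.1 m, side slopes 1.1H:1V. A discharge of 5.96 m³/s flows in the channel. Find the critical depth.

y_c = 0.807 m

At critical depth, Q² T / (g A³) = 1, i.e. A³/T = Q²/g = 5.96²/9.81 = 3.621.
At y = 0.882 m: A³/T = 4.915 — high.
At y = 0.714 m: A³/T = 2.382 — low.
At y = 0.807 m: A³/T = 3.617 — close enough.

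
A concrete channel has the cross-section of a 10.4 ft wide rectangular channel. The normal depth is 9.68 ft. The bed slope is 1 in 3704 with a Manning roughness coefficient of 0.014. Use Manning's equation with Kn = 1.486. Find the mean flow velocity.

V = 3.93 ft/s

Flow area A = b·y = 10.4 × 9.68 = 100.7 ft². Wetted perimeter P = b + 2y = 10.4 + 2×9.68 = 29.76 ft.
Hydraulic radius R = A/P = 100.7/29.76 = 3.383 ft.
From Manning's equation, V = (1.486/n) R^(2/3) S^(1/2) = (1.486/0.014) × 3.383^(2/3) × 0.00027^(1/2) = 3.93 ft/s.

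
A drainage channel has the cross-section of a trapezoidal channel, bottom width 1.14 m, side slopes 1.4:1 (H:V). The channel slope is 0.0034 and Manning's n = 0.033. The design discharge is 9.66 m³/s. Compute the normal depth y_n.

y_n = 1.71 m

Manning's equation rearranged: A R^(2/3) = nQ / (1·√S) = 0.033 × 9.66 / (√0.0034) = 5.467.
Trying y = 1.43 m: A R^(2/3) = 3.68 — too small.
Trying y = 2.18 m: A R^(2/3) = 9.486 — too large.
Trying y = 1.71 m: A R^(2/3) = 5.467 — close enough.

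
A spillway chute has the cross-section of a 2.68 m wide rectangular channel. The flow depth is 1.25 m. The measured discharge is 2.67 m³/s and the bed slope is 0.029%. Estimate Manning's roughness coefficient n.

Flow area A = b·y = 2.68 × 1.25 = 3.35 m². Wetted perimeter P = b + 2y = 2.68 + 2×1.25 = 5.18 m.
Hydraulic radius R = A/P = 3.35/5.18 = 0.6467 m.
Rearranging Manning's equation: n = (1/Q) A R^(2/3) S^(1/2) = (1/2.67) × 3.35 × 0.6467^(2/3) × √0.00029 = 0.016.

n = 0.016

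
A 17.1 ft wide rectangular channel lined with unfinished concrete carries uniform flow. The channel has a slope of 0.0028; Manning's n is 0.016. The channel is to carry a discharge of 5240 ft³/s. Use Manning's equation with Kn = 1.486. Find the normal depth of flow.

y_n = 19.1 ft

Manning's equation rearranged: A R^(2/3) = nQ / (1.486·√S) = 0.016 × 5240 / (1.486 × √0.0028) = 1066.
Try y = 13.1 ft: A R^(2/3) = 670.1 — short.
Try y = 19.1 ft: A R^(2/3) = 1067 — matches.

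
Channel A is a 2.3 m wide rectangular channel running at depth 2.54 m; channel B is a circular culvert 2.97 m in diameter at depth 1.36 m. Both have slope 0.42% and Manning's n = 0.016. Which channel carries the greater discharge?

Channel A: Flow area A = b·y = 2.3 × 2.54 = 5.842 m². Wetted perimeter P = b + 2y = 2.3 + 2×2.54 = 7.38 m. Hydraulic radius R = A/P = 5.842/7.38 = 0.7916 m. Q_A = (1/0.016)·5.842·0.7916^(2/3)·√0.0042 = 20.25 m³/s.
Channel B: For a circular section of diameter D = 2.97 m at depth y = 1.36 m, the central angle is θ = 2 arccos(1 − 2y/D) = 2.973 rad. Then A = (D²/8)(θ − sin θ) = 3.093 m² and P = Dθ/2 = 4.415 m. Hydraulic radius R = A/P = 3.093/4.415 = 0.7006 m. Q_B = (1/0.016)·3.093·0.7006^(2/3)·√0.0042 = 9.883 m³/s.
Q_A = 20.25 m³/s vs Q_B = 9.883 m³/s, so channel A carries more.

channel A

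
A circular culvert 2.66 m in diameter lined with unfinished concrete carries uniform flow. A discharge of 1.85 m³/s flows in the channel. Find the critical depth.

y_c = 0.59 m

At critical depth, Q² T / (g A³) = 1, i.e. A³/T = Q²/g = 1.85²/9.81 = 0.3489.
At y = 0.479 m: A³/T = 0.1542 — too small.
At y = 0.748 m: A³/T = 0.8797 — too large.
At y = 0.59 m: A³/T = 0.349 — matches.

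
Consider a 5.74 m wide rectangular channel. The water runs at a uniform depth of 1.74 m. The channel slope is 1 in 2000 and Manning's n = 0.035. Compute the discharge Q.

Q = 6.73 m³/s

Flow area A = b·y = 5.74 × 1.74 = 9.988 m². Wetted perimeter P = b + 2y = 5.74 + 2×1.74 = 9.22 m.
Hydraulic radius R = A/P = 9.988/9.22 = 1.083 m.
Manning's equation: Q = (1/n) A R^(2/3) S^(1/2) = (1/0.035) × 9.988 × 1.083^(2/3) × 0.0005^(1/2) = 6.73 m³/s.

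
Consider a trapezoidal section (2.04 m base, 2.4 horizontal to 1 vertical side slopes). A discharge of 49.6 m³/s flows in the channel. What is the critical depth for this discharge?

At critical depth, Q² T / (g A³) = 1, i.e. A³/T = Q²/g = 49.6²/9.81 = 250.8.
Trying y = 1.66 m: A³/T = 99.92 — short.
Trying y = 2.25 m: A³/T = 365.3 — over.
Trying y = 2.06 m: A³/T = 249.7 — ≈ 250.8.

y_c = 2.06 m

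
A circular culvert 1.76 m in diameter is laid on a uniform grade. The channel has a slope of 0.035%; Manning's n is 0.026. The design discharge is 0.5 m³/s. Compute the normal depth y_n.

y_n = 0.873 m

Manning's equation rearranged: A R^(2/3) = nQ / (1·√S) = 0.026 × 0.5 / (√0.00035) = 0.6949.
Try y = 0.672 m: A R^(2/3) = 0.4354 — low.
Try y = 1.07 m: A R^(2/3) = 0.9647 — high.
Try y = 0.873 m: A R^(2/3) = 0.6942 — ≈ 0.6949.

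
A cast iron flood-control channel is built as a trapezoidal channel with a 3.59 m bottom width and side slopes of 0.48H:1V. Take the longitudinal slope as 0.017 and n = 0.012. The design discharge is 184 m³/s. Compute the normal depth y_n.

y_n = 2.76 m

Manning's equation rearranged: A R^(2/3) = nQ / (1·√S) = 0.012 × 184 / (√0.017) = 16.93.
At y = 2 m: A R^(2/3) = 9.894 — low.
At y = 3.36 m: A R^(2/3) = 23.74 — high.
At y = 2.76 m: A R^(2/3) = 16.95 — ≈ 16.93.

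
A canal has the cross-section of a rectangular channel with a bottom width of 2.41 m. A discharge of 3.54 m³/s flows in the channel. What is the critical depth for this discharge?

For a rectangular channel, critical depth y_c = (q²/g)^(1/3) where q = Q/b = 3.54/2.41 = 1.469 m²/s.
So y_c = (1.469²/9.81)^(1/3) = 0.604 m.

y_c = 0.604 m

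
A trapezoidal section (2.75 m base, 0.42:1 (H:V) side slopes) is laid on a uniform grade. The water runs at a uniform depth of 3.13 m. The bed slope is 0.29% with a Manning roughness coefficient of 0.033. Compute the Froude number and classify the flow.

With bottom width b = 2.75 m and side slope z = 0.42: A = (b + zy)y = (2.75 + 0.42×3.13)×3.13 = 12.72 m²; P = b + 2y√(1+z²) = 2.75 + 2×3.13×1.085 = 9.54 m.
Hydraulic radius R = A/P = 12.72/9.54 = 1.334 m.
V = (1/n) R^(2/3) √S = (1/0.033) × 1.334^(2/3) × √0.0029 = 1.977 m/s. Hydraulic depth D_h = A/T = 12.72/5.379 = 2.365 m.
Froude number Fr = V/√(g·D_h) = 1.977/√(9.81×2.365) = 0.41, which is less than 1, so the flow is subcritical.

subcritical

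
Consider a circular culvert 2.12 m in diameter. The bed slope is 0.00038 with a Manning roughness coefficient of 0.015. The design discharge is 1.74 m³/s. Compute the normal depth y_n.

y_n = 1.16 m

Manning's equation rearranged: A R^(2/3) = nQ / (1·√S) = 0.015 × 1.74 / (√0.00038) = 1.339.
At y = 0.991 m: A R^(2/3) = 1.029 — low.
At y = 1.3 m: A R^(2/3) = 1.605 — high.
At y = 1.16 m: A R^(2/3) = 1.343 — close enough.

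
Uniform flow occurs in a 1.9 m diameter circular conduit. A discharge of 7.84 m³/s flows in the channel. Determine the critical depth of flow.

At critical depth, Q² T / (g A³) = 1, i.e. A³/T = Q²/g = 7.84²/9.81 = 6.266.
At y = 1.14 m: A³/T = 3.01 — too small.
At y = 1.6 m: A³/T = 11.94 — too large.
At y = 1.38 m: A³/T = 6.335 — ≈ 6.266.

y_c = 1.38 m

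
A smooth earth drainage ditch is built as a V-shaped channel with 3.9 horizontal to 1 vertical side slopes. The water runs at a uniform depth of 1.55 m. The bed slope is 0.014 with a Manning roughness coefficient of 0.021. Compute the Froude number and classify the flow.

For a triangular section with side slope z = 3.9: A = zy² = 3.9×1.55² = 9.37 m²; P = 2y√(1+z²) = 2×1.55×4.026 = 12.48 m.
Hydraulic radius R = A/P = 9.37/12.48 = 0.7507 m.
V = (1/n) R^(2/3) √S = (1/0.021) × 0.7507^(2/3) × √0.014 = 4.654 m/s. Hydraulic depth D_h = A/T = 9.37/12.09 = 0.775 m.
Froude number Fr = V/√(g·D_h) = 4.654/√(9.81×0.775) = 1.69, which is greater than 1, so the flow is supercritical.

supercritical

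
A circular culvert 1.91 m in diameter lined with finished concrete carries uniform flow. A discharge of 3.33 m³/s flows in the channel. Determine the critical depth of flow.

At critical depth, Q² T / (g A³) = 1, i.e. A³/T = Q²/g = 3.33²/9.81 = 1.13.
Try y = 0.968 m: A³/T = 1.621 — high.
Try y = 0.881 m: A³/T = 1.131 — ≈ 1.13.

y_c = 0.881 m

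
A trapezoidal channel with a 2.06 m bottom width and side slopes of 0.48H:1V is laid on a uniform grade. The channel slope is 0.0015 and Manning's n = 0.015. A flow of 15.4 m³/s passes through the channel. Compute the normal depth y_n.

y_n = 2.04 m

Manning's equation rearranged: A R^(2/3) = nQ / (1·√S) = 0.015 × 15.4 / (√0.0015) = 5.964.
Try y = 1.77 m: A R^(2/3) = 4.658 — short.
Try y = 2.3 m: A R^(2/3) = 7.355 — over.
Try y = 2.04 m: A R^(2/3) = 5.955 — matches.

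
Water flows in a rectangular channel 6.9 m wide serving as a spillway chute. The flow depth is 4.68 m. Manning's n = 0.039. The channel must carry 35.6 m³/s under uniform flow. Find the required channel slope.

S = 0.000741

Flow area A = b·y = 6.9 × 4.68 = 32.29 m². Wetted perimeter P = b + 2y = 6.9 + 2×4.68 = 16.26 m.
Hydraulic radius R = A/P = 32.29/16.26 = 1.986 m.
From Manning's equation, S = [nQ / (1 A R^(2/3))]² = [0.039 × 35.6 / (1 × 32.29 × 1.986^(2/3))]² = 0.000741.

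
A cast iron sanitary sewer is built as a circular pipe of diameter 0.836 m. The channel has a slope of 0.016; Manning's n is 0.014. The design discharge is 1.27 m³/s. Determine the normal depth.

y_n = 0.529 m

Manning's equation rearranged: A R^(2/3) = nQ / (1·√S) = 0.014 × 1.27 / (√0.016) = 0.1406.
Try y = 0.633 m: A R^(2/3) = 0.1782 — high.
Try y = 0.431 m: A R^(2/3) = 0.1018 — low.
Try y = 0.529 m: A R^(2/3) = 0.1407 — ≈ 0.1406.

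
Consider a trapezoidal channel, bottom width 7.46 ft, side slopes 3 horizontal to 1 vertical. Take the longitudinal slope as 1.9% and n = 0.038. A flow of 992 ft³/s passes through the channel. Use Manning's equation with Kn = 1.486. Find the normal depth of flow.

Manning's equation rearranged: A R^(2/3) = nQ / (1.486·√S) = 0.038 × 992 / (1.486 × √0.019) = 184.
Try y = 5.19 ft: A R^(2/3) = 246.8 — too large.
Try y = 4.05 ft: A R^(2/3) = 142.4 — too small.
Try y = 4.55 ft: A R^(2/3) = 184 — close enough.

y_n = 4.55 ft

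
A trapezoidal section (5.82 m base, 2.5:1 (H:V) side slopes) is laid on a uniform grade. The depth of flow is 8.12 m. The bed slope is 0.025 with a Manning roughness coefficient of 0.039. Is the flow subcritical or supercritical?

With bottom width b = 5.82 m and side slope z = 2.5: A = (b + zy)y = (5.82 + 2.5×8.12)×8.12 = 212.1 m²; P = b + 2y√(1+z²) = 5.82 + 2×8.12×2.693 = 49.55 m.
Hydraulic radius R = A/P = 212.1/49.55 = 4.281 m.
V = (1/n) R^(2/3) √S = (1/0.039) × 4.281^(2/3) × √0.025 = 10.69 m/s. Hydraulic depth D_h = A/T = 212.1/46.42 = 4.569 m.
Froude number Fr = V/√(g·D_h) = 10.69/√(9.81×4.569) = 1.6, which is greater than 1, so the flow is supercritical.

supercritical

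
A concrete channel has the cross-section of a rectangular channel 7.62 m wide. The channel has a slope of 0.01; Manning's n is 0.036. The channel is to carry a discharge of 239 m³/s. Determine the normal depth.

Manning's equation rearranged: A R^(2/3) = nQ / (1·√S) = 0.036 × 239 / (√0.01) = 86.04.
At y = 7.45 m: A R^(2/3) = 105.1 — over.
At y = 6.34 m: A R^(2/3) = 86.11 — ≈ 86.04.

y_n = 6.34 m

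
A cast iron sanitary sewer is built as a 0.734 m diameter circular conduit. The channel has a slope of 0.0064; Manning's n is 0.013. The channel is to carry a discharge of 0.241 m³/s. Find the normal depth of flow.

y_n = 0.269 m

Manning's equation rearranged: A R^(2/3) = nQ / (1·√S) = 0.013 × 0.241 / (√0.0064) = 0.03916.
Try y = 0.344 m: A R^(2/3) = 0.06112 — too large.
Try y = 0.269 m: A R^(2/3) = 0.03917 — matches.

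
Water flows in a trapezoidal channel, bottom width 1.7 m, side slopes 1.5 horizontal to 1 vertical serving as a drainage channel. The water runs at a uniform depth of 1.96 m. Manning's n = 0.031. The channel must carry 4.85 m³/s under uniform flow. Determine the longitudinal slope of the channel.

With bottom width b = 1.7 m and side slope z = 1.5: A = (b + zy)y = (1.7 + 1.5×1.96)×1.96 = 9.094 m²; P = b + 2y√(1+z²) = 1.7 + 2×1.96×1.803 = 8.767 m.
Hydraulic radius R = A/P = 9.094/8.767 = 1.037 m.
From Manning's equation, S = [nQ / (1 A R^(2/3))]² = [0.031 × 4.85 / (1 × 9.094 × 1.037^(2/3))]² = 0.00026.

S = 0.00026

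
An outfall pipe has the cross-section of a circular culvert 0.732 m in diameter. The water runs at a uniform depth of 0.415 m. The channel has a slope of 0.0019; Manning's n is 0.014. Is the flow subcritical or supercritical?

subcritical

For a circular section of diameter D = 0.732 m at depth y = 0.415 m, the central angle is θ = 2 arccos(1 − 2y/D) = 3.41 rad. Then A = (D²/8)(θ − sin θ) = 0.2462 m² and P = Dθ/2 = 1.248 m.
Hydraulic radius R = A/P = 0.2462/1.248 = 0.1972 m.
V = (1/n) R^(2/3) √S = (1/0.014) × 0.1972^(2/3) × √0.0019 = 1.055 m/s. Hydraulic depth D_h = A/T = 0.2462/0.7254 = 0.3394 m.
Froude number Fr = V/√(g·D_h) = 1.055/√(9.81×0.3394) = 0.578, which is less than 1, so the flow is subcritical.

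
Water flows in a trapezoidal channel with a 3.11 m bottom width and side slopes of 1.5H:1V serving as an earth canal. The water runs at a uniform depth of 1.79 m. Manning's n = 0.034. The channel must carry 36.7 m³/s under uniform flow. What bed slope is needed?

S = 0.013

With bottom width b = 3.11 m and side slope z = 1.5: A = (b + zy)y = (3.11 + 1.5×1.79)×1.79 = 10.37 m²; P = b + 2y√(1+z²) = 3.11 + 2×1.79×1.803 = 9.564 m.
Hydraulic radius R = A/P = 10.37/9.564 = 1.085 m.
From Manning's equation, S = [nQ / (1 A R^(2/3))]² = [0.034 × 36.7 / (1 × 10.37 × 1.085^(2/3))]² = 0.013.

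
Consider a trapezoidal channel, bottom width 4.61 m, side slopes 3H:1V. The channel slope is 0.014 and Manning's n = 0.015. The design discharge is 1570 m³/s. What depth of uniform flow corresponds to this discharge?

y_n = 5.09 m

Manning's equation rearranged: A R^(2/3) = nQ / (1·√S) = 0.015 × 1570 / (√0.014) = 199.
Try y = 4.01 m: A R^(2/3) = 113.8 — low.
Try y = 5.09 m: A R^(2/3) = 198.6 — ≈ 199.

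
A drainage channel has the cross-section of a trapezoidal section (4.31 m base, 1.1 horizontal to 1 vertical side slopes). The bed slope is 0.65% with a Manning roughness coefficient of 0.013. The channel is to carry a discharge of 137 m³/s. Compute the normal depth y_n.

Manning's equation rearranged: A R^(2/3) = nQ / (1·√S) = 0.013 × 137 / (√0.0065) = 22.09.
Trying y = 2.69 m: A R^(2/3) = 26.62 — too large.
Trying y = 2.44 m: A R^(2/3) = 22.12 — ≈ 22.09.

y_n = 2.44 m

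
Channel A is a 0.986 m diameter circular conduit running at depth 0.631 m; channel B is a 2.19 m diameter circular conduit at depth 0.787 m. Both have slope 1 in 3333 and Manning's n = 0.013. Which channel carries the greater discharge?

channel B

Channel A: For a circular section of diameter D = 0.986 m at depth y = 0.631 m, the central angle is θ = 2 arccos(1 − 2y/D) = 3.709 rad. Then A = (D²/8)(θ − sin θ) = 0.5161 m² and P = Dθ/2 = 1.829 m. Hydraulic radius R = A/P = 0.5161/1.829 = 0.2822 m. Q_A = (1/0.013)·0.5161·0.2822^(2/3)·√0.0003 = 0.2958 m³/s.
Channel B: For a circular section of diameter D = 2.19 m at depth y = 0.787 m, the central angle is θ = 2 arccos(1 − 2y/D) = 2.571 rad. Then A = (D²/8)(θ − sin θ) = 1.218 m² and P = Dθ/2 = 2.816 m. Hydraulic radius R = A/P = 1.218/2.816 = 0.4326 m. Q_B = (1/0.013)·1.218·0.4326^(2/3)·√0.0003 = 0.9281 m³/s.
Q_A = 0.2958 m³/s vs Q_B = 0.9281 m³/s, so channel B carries more.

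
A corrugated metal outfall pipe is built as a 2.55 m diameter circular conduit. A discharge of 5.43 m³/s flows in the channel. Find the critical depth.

At critical depth, Q² T / (g A³) = 1, i.e. A³/T = Q²/g = 5.43²/9.81 = 3.006.
Trying y = 1.16 m: A³/T = 4.549 — over.
Trying y = 1.04 m: A³/T = 2.994 — ≈ 3.006.

y_c = 1.04 m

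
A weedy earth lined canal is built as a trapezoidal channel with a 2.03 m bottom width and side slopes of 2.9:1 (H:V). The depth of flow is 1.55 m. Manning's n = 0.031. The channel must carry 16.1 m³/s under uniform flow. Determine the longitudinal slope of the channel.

S = 0.0029

With bottom width b = 2.03 m and side slope z = 2.9: A = (b + zy)y = (2.03 + 2.9×1.55)×1.55 = 10.11 m²; P = b + 2y√(1+z²) = 2.03 + 2×1.55×3.068 = 11.54 m.
Hydraulic radius R = A/P = 10.11/11.54 = 0.8764 m.
From Manning's equation, S = [nQ / (1 A R^(2/3))]² = [0.031 × 16.1 / (1 × 10.11 × 0.8764^(2/3))]² = 0.0029.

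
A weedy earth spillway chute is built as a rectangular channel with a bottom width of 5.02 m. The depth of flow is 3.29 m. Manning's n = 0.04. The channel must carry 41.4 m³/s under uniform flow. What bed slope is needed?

Flow area A = b·y = 5.02 × 3.29 = 16.52 m². Wetted perimeter P = b + 2y = 5.02 + 2×3.29 = 11.6 m.
Hydraulic radius R = A/P = 16.52/11.6 = 1.424 m.
From Manning's equation, S = [nQ / (1 A R^(2/3))]² = [0.04 × 41.4 / (1 × 16.52 × 1.424^(2/3))]² = 0.00628.

S = 0.00628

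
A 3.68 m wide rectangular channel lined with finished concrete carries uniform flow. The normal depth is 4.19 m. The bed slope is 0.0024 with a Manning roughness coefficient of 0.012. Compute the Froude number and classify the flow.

Flow area A = b·y = 3.68 × 4.19 = 15.42 m². Wetted perimeter P = b + 2y = 3.68 + 2×4.19 = 12.06 m.
Hydraulic radius R = A/P = 15.42/12.06 = 1.279 m.
V = (1/n) R^(2/3) √S = (1/0.012) × 1.279^(2/3) × √0.0024 = 4.809 m/s. Hydraulic depth D_h = A/T = 15.42/3.68 = 4.19 m.
Froude number Fr = V/√(g·D_h) = 4.809/√(9.81×4.19) = 0.75, which is less than 1, so the flow is subcritical.

subcritical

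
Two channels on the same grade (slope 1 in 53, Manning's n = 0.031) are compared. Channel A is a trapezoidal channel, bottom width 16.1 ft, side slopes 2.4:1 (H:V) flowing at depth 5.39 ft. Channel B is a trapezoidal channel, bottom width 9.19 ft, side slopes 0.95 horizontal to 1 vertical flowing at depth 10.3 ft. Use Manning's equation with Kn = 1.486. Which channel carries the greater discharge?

Channel A: With bottom width b = 16.1 ft and side slope z = 2.4: A = (b + zy)y = (16.1 + 2.4×5.39)×5.39 = 156.5 ft²; P = b + 2y√(1+z²) = 16.1 + 2×5.39×2.6 = 44.13 ft. Hydraulic radius R = A/P = 156.5/44.13 = 3.547 ft. Q_A = (1.486/0.031)·156.5·3.547^(2/3)·√0.01887 = 2397 ft³/s.
Channel B: With bottom width b = 9.19 ft and side slope z = 0.95: A = (b + zy)y = (9.19 + 0.95×10.3)×10.3 = 195.4 ft²; P = b + 2y√(1+z²) = 9.19 + 2×10.3×1.379 = 37.6 ft. Hydraulic radius R = A/P = 195.4/37.6 = 5.197 ft. Q_B = (1.486/0.031)·195.4·5.197^(2/3)·√0.01887 = 3861 ft³/s.
Q_A = 2397 ft³/s vs Q_B = 3861 ft³/s, so channel B carries more.

channel B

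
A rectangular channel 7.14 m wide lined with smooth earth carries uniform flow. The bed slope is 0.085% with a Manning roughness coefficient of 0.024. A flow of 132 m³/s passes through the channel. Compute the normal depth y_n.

Manning's equation rearranged: A R^(2/3) = nQ / (1·√S) = 0.024 × 132 / (√0.00085) = 108.7.
At y = 9.3 m: A R^(2/3) = 124.9 — high.
At y = 5.85 m: A R^(2/3) = 71.02 — low.
At y = 8.28 m: A R^(2/3) = 108.7 — ≈ 108.7.

y_n = 8.28 m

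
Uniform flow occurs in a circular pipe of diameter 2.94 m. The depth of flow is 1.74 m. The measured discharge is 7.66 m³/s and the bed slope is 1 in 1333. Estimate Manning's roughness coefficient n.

n = 0.013

For a circular section of diameter D = 2.94 m at depth y = 1.74 m, the central angle is θ = 2 arccos(1 − 2y/D) = 3.511 rad. Then A = (D²/8)(θ − sin θ) = 4.184 m² and P = Dθ/2 = 5.161 m.
Hydraulic radius R = A/P = 4.184/5.161 = 0.8106 m.
Rearranging Manning's equation: n = (1/Q) A R^(2/3) S^(1/2) = (1/7.66) × 4.184 × 0.8106^(2/3) × √0.0007502 = 0.013.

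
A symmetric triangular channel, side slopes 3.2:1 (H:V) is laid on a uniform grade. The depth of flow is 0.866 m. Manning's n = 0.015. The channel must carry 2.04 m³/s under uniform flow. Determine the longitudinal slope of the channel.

S = 0.000528

For a triangular section with side slope z = 3.2: A = zy² = 3.2×0.866² = 2.4 m²; P = 2y√(1+z²) = 2×0.866×3.353 = 5.807 m.
Hydraulic radius R = A/P = 2.4/5.807 = 0.4133 m.
From Manning's equation, S = [nQ / (1 A R^(2/3))]² = [0.015 × 2.04 / (1 × 2.4 × 0.4133^(2/3))]² = 0.000528.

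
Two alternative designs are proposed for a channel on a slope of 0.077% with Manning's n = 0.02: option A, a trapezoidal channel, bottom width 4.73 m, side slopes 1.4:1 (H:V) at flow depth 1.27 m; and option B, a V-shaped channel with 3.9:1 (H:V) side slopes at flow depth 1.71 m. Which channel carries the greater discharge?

Channel A: With bottom width b = 4.73 m and side slope z = 1.4: A = (b + zy)y = (4.73 + 1.4×1.27)×1.27 = 8.265 m²; P = b + 2y√(1+z²) = 4.73 + 2×1.27×1.72 = 9.1 m. Hydraulic radius R = A/P = 8.265/9.1 = 0.9083 m. Q_A = (1/0.02)·8.265·0.9083^(2/3)·√0.00077 = 10.75 m³/s.
Channel B: For a triangular section with side slope z = 3.9: A = zy² = 3.9×1.71² = 11.4 m²; P = 2y√(1+z²) = 2×1.71×4.026 = 13.77 m. Hydraulic radius R = A/P = 11.4/13.77 = 0.8282 m. Q_B = (1/0.02)·11.4·0.8282^(2/3)·√0.00077 = 13.95 m³/s.
Q_A = 10.75 m³/s vs Q_B = 13.95 m³/s, so channel B carries more.

channel B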